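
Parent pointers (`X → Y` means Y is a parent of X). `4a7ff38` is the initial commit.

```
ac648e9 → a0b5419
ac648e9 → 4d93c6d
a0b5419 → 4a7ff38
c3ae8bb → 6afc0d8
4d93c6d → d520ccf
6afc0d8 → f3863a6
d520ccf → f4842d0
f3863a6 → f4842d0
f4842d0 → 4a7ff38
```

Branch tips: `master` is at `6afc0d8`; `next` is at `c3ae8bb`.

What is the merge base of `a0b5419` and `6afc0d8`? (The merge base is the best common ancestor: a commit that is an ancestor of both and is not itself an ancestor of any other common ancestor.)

4a7ff38

Ancestors of a0b5419: {4a7ff38, a0b5419}.
Ancestors of 6afc0d8: {4a7ff38, 6afc0d8, f3863a6, f4842d0}.
Common ancestors: {4a7ff38}.
The only common ancestor is 4a7ff38, so it is the merge base.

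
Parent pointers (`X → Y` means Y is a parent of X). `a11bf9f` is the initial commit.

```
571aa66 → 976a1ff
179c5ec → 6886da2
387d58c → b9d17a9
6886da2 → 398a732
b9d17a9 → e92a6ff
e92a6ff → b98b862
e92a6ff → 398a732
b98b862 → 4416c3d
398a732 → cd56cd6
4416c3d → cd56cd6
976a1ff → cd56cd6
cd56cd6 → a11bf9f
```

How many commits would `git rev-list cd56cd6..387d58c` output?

Reachable from 387d58c: {387d58c, 398a732, 4416c3d, a11bf9f, b98b862, b9d17a9, cd56cd6, e92a6ff}.
Reachable from cd56cd6: {a11bf9f, cd56cd6}.
In 387d58c's history but not cd56cd6's: {387d58c, 398a732, 4416c3d, b98b862, b9d17a9, e92a6ff} — 6 commits.

6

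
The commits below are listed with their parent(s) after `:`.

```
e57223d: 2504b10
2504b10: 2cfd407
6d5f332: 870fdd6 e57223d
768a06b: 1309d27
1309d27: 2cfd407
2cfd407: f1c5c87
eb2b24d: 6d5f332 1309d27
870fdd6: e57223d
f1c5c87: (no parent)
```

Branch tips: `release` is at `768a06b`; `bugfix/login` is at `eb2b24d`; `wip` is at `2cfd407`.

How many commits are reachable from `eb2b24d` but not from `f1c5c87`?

Reachable from eb2b24d: {1309d27, 2504b10, 2cfd407, 6d5f332, 870fdd6, e57223d, eb2b24d, f1c5c87}.
Reachable from f1c5c87: {f1c5c87}.
In eb2b24d's history but not f1c5c87's: {1309d27, 2504b10, 2cfd407, 6d5f332, 870fdd6, e57223d, eb2b24d} — 7 commits.

7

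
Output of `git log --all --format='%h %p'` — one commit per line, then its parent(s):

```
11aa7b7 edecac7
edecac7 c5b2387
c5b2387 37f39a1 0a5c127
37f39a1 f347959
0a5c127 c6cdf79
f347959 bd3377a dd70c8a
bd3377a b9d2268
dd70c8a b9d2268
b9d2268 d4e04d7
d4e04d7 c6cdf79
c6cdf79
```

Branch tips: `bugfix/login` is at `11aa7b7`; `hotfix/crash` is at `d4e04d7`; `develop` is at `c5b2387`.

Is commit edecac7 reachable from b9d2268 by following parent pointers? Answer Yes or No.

Ancestors of b9d2268: {b9d2268, c6cdf79, d4e04d7}.
edecac7 is not in that set, so it is not an ancestor of b9d2268.

No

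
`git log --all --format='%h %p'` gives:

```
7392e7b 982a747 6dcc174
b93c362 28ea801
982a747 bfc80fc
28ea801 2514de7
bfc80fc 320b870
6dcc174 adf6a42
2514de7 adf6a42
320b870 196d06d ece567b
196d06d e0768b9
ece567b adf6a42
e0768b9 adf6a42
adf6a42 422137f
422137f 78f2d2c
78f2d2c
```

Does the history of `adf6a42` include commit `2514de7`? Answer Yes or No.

Ancestors of adf6a42: {422137f, 78f2d2c, adf6a42}.
2514de7 is not in that set, so it is not an ancestor of adf6a42.

No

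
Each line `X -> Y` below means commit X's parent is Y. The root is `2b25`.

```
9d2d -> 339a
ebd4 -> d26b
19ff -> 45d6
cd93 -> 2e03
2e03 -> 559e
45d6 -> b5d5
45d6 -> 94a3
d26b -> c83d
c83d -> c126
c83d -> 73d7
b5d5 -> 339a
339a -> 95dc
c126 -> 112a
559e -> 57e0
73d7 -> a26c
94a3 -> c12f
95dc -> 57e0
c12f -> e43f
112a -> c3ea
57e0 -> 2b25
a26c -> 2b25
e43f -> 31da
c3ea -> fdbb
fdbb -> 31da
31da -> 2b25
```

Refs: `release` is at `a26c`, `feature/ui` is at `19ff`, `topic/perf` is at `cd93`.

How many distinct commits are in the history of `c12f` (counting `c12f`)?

4

Walking parent pointers from c12f: reachable set = {2b25, 31da, c12f, e43f}.
That is 4 commits.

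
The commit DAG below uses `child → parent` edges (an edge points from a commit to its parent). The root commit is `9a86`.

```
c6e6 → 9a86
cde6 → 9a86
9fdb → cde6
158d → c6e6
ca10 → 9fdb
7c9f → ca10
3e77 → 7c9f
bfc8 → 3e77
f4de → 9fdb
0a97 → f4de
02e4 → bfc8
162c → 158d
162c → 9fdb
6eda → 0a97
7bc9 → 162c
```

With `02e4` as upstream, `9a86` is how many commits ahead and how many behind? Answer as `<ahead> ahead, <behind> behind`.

0 ahead, 7 behind

Reachable from 9a86: {9a86}.
Reachable from 02e4: {02e4, 3e77, 7c9f, 9a86, 9fdb, bfc8, ca10, cde6}.
Only in 9a86's history (ahead): {} — 0.
Only in 02e4's history (behind): {02e4, 3e77, 7c9f, 9fdb, bfc8, ca10, cde6} — 7.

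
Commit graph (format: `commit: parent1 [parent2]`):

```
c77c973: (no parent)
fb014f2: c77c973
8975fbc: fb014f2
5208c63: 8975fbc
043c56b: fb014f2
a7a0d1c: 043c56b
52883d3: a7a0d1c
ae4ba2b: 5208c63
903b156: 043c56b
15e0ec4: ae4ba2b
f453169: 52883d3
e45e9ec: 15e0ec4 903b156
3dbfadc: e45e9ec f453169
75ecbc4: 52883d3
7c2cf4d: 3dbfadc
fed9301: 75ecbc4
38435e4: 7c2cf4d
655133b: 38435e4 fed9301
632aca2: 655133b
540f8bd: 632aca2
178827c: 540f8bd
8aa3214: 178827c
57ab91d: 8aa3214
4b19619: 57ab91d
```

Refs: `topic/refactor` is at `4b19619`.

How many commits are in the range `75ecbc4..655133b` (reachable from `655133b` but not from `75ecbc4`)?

Reachable from 655133b: {043c56b, 15e0ec4, 38435e4, 3dbfadc, 5208c63, 52883d3, 655133b, 75ecbc4, 7c2cf4d, 8975fbc, 903b156, a7a0d1c, ae4ba2b, c77c973, e45e9ec, f453169, fb014f2, fed9301}.
Reachable from 75ecbc4: {043c56b, 52883d3, 75ecbc4, a7a0d1c, c77c973, fb014f2}.
In 655133b's history but not 75ecbc4's: {15e0ec4, 38435e4, 3dbfadc, 5208c63, 655133b, 7c2cf4d, 8975fbc, 903b156, ae4ba2b, e45e9ec, f453169, fed9301} — 12 commits.

12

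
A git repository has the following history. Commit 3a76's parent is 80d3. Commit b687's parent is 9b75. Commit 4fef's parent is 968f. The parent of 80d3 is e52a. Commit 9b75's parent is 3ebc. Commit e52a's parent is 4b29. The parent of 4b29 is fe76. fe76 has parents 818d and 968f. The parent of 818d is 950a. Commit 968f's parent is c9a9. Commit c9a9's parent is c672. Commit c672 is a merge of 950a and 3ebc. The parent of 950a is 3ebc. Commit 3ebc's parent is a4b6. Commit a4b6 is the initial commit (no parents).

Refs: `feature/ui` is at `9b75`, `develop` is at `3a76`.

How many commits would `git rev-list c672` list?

Walking parent pointers from c672: reachable set = {3ebc, 950a, a4b6, c672}.
That is 4 commits.

4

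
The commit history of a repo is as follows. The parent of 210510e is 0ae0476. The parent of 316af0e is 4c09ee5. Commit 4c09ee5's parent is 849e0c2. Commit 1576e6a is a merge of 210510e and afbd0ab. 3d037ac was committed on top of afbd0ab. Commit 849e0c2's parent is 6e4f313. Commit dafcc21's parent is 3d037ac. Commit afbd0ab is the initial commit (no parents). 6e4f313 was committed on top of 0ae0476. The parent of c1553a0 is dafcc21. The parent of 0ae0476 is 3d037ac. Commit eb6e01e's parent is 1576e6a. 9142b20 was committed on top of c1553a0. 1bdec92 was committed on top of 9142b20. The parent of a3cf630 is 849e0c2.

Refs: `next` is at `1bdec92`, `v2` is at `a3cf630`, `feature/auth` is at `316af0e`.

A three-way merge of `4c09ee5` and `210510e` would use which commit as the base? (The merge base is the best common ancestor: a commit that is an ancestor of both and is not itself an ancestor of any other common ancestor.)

0ae0476

Ancestors of 4c09ee5: {0ae0476, 3d037ac, 4c09ee5, 6e4f313, 849e0c2, afbd0ab}.
Ancestors of 210510e: {0ae0476, 210510e, 3d037ac, afbd0ab}.
Common ancestors: {0ae0476, 3d037ac, afbd0ab}.
Among these, 0ae0476 is not an ancestor of any other common ancestor — it is the merge base.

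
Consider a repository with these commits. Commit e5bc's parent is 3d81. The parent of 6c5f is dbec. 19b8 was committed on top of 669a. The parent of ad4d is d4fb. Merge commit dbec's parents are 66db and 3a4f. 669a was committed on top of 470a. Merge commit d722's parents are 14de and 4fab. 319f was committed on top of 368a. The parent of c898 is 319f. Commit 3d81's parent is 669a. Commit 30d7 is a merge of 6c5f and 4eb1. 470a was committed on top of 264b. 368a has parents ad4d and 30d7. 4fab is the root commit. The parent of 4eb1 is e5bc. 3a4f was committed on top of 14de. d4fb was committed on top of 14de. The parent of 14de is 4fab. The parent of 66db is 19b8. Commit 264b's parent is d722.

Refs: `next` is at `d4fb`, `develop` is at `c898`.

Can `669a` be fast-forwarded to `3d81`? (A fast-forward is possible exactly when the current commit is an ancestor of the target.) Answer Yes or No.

A fast-forward from 669a to 3d81 is possible iff 669a is an ancestor of 3d81.
Ancestors of 3d81: {14de, 264b, 3d81, 470a, 4fab, 669a, d722}.
669a is among them, so fast-forward is possible.

Yes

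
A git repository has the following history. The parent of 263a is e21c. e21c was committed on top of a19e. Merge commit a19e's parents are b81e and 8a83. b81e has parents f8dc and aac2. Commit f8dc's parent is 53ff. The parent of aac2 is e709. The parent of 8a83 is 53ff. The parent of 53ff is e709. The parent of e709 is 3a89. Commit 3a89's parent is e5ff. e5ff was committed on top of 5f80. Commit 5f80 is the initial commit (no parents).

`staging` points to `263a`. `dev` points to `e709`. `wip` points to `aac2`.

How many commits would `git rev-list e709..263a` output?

Reachable from 263a: {263a, 3a89, 53ff, 5f80, 8a83, a19e, aac2, b81e, e21c, e5ff, e709, f8dc}.
Reachable from e709: {3a89, 5f80, e5ff, e709}.
In 263a's history but not e709's: {263a, 53ff, 8a83, a19e, aac2, b81e, e21c, f8dc} — 8 commits.

8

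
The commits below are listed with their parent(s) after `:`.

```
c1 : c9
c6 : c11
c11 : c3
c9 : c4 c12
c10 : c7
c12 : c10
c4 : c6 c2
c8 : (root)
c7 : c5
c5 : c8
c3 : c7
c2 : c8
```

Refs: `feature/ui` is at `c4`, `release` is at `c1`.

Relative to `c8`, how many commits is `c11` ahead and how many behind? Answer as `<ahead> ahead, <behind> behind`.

Reachable from c11: {c11, c3, c5, c7, c8}.
Reachable from c8: {c8}.
Only in c11's history (ahead): {c11, c3, c5, c7} — 4.
Only in c8's history (behind): {} — 0.

4 ahead, 0 behind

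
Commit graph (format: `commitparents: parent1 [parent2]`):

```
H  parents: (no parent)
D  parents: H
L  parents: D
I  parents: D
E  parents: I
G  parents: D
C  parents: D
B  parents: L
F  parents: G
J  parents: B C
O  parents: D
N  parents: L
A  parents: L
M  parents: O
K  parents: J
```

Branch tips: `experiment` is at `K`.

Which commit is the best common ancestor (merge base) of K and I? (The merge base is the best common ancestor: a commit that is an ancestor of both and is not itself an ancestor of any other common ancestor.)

D

Ancestors of K: {B, C, D, H, J, K, L}.
Ancestors of I: {D, H, I}.
Common ancestors: {D, H}.
Among these, D is not an ancestor of any other common ancestor — it is the merge base.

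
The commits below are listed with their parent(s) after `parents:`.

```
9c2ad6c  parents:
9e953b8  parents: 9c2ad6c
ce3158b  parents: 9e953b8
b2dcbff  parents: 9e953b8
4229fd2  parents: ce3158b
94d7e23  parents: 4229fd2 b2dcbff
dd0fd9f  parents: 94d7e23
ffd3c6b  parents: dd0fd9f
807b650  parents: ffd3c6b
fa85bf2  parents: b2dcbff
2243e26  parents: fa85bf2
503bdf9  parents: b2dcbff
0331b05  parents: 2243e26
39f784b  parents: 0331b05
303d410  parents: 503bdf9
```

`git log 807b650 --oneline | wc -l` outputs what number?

Walking parent pointers from 807b650: reachable set = {4229fd2, 807b650, 94d7e23, 9c2ad6c, 9e953b8, b2dcbff, ce3158b, dd0fd9f, ffd3c6b}.
That is 9 commits.

9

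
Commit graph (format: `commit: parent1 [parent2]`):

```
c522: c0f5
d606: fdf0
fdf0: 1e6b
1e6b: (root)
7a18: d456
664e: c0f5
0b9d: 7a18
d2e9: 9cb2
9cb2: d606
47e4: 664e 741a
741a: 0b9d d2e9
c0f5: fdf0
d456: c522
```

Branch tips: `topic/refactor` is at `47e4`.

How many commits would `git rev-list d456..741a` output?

6

Reachable from 741a: {0b9d, 1e6b, 741a, 7a18, 9cb2, c0f5, c522, d2e9, d456, d606, fdf0}.
Reachable from d456: {1e6b, c0f5, c522, d456, fdf0}.
In 741a's history but not d456's: {0b9d, 741a, 7a18, 9cb2, d2e9, d606} — 6 commits.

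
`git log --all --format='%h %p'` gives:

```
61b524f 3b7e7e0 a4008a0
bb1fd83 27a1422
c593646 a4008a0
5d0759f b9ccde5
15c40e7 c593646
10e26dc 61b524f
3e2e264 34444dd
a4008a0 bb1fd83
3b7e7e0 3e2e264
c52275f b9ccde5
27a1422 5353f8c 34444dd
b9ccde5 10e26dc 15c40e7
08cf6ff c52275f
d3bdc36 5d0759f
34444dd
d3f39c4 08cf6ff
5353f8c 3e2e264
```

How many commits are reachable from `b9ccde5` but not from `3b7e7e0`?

9

Reachable from b9ccde5: {10e26dc, 15c40e7, 27a1422, 34444dd, 3b7e7e0, 3e2e264, 5353f8c, 61b524f, a4008a0, b9ccde5, bb1fd83, c593646}.
Reachable from 3b7e7e0: {34444dd, 3b7e7e0, 3e2e264}.
In b9ccde5's history but not 3b7e7e0's: {10e26dc, 15c40e7, 27a1422, 5353f8c, 61b524f, a4008a0, b9ccde5, bb1fd83, c593646} — 9 commits.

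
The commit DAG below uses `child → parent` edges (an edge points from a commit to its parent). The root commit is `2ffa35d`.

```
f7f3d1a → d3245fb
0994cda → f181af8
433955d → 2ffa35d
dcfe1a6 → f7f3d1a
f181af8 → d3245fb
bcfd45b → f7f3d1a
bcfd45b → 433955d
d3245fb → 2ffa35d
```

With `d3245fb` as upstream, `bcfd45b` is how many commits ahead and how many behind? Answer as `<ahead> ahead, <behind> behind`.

Reachable from bcfd45b: {2ffa35d, 433955d, bcfd45b, d3245fb, f7f3d1a}.
Reachable from d3245fb: {2ffa35d, d3245fb}.
Only in bcfd45b's history (ahead): {433955d, bcfd45b, f7f3d1a} — 3.
Only in d3245fb's history (behind): {} — 0.

3 ahead, 0 behind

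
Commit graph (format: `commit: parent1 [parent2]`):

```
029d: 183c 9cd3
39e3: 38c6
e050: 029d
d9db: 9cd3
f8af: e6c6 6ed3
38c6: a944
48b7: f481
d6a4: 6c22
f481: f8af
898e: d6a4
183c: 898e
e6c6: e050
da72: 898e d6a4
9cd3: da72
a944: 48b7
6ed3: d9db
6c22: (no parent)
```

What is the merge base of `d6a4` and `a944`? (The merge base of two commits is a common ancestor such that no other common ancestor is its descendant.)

Ancestors of d6a4: {6c22, d6a4}.
Ancestors of a944: {029d, 183c, 48b7, 6c22, 6ed3, 898e, 9cd3, a944, d6a4, d9db, da72, e050, e6c6, f481, f8af}.
Common ancestors: {6c22, d6a4}.
Among these, d6a4 is not an ancestor of any other common ancestor — it is the merge base.

d6a4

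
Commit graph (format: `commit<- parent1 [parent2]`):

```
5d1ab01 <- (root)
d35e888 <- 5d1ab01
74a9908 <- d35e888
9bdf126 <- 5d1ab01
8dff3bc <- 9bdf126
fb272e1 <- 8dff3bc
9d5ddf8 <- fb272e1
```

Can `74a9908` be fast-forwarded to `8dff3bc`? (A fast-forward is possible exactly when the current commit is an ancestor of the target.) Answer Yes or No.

No

A fast-forward from 74a9908 to 8dff3bc is possible iff 74a9908 is an ancestor of 8dff3bc.
Ancestors of 8dff3bc: {5d1ab01, 8dff3bc, 9bdf126}.
74a9908 is not among them, so fast-forward is not possible.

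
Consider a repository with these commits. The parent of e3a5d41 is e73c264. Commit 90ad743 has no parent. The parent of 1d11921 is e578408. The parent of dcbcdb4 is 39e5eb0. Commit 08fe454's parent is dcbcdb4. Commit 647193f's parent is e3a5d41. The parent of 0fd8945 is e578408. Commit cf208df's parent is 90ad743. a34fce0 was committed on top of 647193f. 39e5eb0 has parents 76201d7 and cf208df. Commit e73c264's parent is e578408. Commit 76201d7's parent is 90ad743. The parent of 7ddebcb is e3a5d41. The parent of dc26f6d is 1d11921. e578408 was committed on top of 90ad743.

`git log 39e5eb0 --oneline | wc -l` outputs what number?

4

Walking parent pointers from 39e5eb0: reachable set = {39e5eb0, 76201d7, 90ad743, cf208df}.
That is 4 commits.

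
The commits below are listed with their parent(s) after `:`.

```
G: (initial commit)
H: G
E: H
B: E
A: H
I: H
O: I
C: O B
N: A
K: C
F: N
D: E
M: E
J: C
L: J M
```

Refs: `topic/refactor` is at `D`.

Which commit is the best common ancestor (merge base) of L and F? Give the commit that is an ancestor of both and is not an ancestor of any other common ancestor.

Ancestors of L: {B, C, E, G, H, I, J, L, M, O}.
Ancestors of F: {A, F, G, H, N}.
Common ancestors: {G, H}.
Among these, H is not an ancestor of any other common ancestor — it is the merge base.

H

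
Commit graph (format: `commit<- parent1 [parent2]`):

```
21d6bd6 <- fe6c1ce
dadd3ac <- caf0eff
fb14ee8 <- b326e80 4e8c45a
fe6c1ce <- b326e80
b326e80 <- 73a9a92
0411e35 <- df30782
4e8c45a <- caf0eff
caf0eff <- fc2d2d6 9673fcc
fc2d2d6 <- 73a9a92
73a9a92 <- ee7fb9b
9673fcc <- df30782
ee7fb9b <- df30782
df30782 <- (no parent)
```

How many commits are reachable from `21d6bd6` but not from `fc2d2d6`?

Reachable from 21d6bd6: {21d6bd6, 73a9a92, b326e80, df30782, ee7fb9b, fe6c1ce}.
Reachable from fc2d2d6: {73a9a92, df30782, ee7fb9b, fc2d2d6}.
In 21d6bd6's history but not fc2d2d6's: {21d6bd6, b326e80, fe6c1ce} — 3 commits.

3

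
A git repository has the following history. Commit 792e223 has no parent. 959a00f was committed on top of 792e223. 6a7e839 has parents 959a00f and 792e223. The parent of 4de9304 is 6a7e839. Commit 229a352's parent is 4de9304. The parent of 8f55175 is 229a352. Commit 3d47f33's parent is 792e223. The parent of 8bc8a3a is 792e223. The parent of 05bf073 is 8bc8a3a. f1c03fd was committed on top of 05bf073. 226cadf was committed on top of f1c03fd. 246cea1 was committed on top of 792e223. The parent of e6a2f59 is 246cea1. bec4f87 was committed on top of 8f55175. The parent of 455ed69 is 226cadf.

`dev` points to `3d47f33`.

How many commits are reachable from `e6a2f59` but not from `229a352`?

Reachable from e6a2f59: {246cea1, 792e223, e6a2f59}.
Reachable from 229a352: {229a352, 4de9304, 6a7e839, 792e223, 959a00f}.
In e6a2f59's history but not 229a352's: {246cea1, e6a2f59} — 2 commits.

2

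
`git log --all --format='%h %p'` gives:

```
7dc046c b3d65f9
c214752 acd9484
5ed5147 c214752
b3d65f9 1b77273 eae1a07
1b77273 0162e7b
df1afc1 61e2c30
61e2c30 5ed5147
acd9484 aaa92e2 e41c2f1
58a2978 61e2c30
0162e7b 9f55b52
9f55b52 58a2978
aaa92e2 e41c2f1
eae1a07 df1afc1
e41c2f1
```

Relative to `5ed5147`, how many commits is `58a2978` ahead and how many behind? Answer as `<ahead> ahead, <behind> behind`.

2 ahead, 0 behind

Reachable from 58a2978: {58a2978, 5ed5147, 61e2c30, aaa92e2, acd9484, c214752, e41c2f1}.
Reachable from 5ed5147: {5ed5147, aaa92e2, acd9484, c214752, e41c2f1}.
Only in 58a2978's history (ahead): {58a2978, 61e2c30} — 2.
Only in 5ed5147's history (behind): {} — 0.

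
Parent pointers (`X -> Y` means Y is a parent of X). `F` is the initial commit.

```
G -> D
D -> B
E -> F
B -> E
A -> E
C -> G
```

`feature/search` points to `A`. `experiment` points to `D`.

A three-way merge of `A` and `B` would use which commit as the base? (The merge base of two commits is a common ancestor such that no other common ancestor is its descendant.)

E

Ancestors of A: {A, E, F}.
Ancestors of B: {B, E, F}.
Common ancestors: {E, F}.
Among these, E is not an ancestor of any other common ancestor — it is the merge base.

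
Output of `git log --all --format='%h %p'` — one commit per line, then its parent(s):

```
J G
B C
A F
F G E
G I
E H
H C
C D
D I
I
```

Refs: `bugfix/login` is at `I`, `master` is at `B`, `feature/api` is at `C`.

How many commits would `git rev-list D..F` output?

5

Reachable from F: {C, D, E, F, G, H, I}.
Reachable from D: {D, I}.
In F's history but not D's: {C, E, F, G, H} — 5 commits.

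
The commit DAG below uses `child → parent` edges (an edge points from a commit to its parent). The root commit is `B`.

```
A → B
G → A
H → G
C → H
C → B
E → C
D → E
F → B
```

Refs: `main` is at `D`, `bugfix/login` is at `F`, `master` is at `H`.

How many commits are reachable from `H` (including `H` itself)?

4

Walking parent pointers from H: reachable set = {A, B, G, H}.
That is 4 commits.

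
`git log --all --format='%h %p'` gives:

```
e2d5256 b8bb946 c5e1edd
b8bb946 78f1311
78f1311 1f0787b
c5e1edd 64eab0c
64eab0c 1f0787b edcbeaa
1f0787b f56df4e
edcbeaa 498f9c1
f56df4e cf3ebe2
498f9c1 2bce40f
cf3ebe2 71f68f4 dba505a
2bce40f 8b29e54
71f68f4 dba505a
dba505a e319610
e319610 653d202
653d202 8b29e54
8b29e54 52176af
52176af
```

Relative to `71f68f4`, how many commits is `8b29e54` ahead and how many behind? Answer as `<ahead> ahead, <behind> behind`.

Reachable from 8b29e54: {52176af, 8b29e54}.
Reachable from 71f68f4: {52176af, 653d202, 71f68f4, 8b29e54, dba505a, e319610}.
Only in 8b29e54's history (ahead): {} — 0.
Only in 71f68f4's history (behind): {653d202, 71f68f4, dba505a, e319610} — 4.

0 ahead, 4 behind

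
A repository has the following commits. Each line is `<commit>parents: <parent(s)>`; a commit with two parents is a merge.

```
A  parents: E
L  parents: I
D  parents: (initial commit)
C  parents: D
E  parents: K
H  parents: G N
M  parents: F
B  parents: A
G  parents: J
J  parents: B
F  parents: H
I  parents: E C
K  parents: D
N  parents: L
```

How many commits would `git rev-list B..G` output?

Reachable from G: {A, B, D, E, G, J, K}.
Reachable from B: {A, B, D, E, K}.
In G's history but not B's: {G, J} — 2 commits.

2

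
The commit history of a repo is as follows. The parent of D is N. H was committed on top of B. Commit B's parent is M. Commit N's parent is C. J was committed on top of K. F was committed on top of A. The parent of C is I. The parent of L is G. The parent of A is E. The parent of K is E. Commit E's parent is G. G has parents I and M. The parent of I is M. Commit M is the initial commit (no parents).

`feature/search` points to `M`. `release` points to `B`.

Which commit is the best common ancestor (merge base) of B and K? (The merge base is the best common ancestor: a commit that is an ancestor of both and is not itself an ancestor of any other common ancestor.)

M

Ancestors of B: {B, M}.
Ancestors of K: {E, G, I, K, M}.
Common ancestors: {M}.
The only common ancestor is M, so it is the merge base.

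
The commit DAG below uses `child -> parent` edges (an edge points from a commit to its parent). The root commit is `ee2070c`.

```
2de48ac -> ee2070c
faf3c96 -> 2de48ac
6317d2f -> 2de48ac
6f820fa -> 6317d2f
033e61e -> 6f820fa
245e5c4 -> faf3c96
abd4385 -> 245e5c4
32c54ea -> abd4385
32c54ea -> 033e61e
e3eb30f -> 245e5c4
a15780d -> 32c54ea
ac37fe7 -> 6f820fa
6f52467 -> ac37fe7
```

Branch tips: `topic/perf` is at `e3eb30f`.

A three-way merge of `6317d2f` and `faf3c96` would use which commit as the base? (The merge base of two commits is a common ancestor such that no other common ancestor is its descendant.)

Ancestors of 6317d2f: {2de48ac, 6317d2f, ee2070c}.
Ancestors of faf3c96: {2de48ac, ee2070c, faf3c96}.
Common ancestors: {2de48ac, ee2070c}.
Among these, 2de48ac is not an ancestor of any other common ancestor — it is the merge base.

2de48ac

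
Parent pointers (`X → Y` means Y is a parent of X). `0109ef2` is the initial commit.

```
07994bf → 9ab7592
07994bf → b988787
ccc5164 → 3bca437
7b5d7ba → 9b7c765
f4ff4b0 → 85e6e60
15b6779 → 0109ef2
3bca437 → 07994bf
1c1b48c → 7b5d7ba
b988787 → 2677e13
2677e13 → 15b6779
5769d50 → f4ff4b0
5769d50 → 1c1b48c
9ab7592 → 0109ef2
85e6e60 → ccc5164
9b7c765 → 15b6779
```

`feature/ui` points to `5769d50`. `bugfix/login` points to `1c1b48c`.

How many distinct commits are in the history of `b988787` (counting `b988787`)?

4

Walking parent pointers from b988787: reachable set = {0109ef2, 15b6779, 2677e13, b988787}.
That is 4 commits.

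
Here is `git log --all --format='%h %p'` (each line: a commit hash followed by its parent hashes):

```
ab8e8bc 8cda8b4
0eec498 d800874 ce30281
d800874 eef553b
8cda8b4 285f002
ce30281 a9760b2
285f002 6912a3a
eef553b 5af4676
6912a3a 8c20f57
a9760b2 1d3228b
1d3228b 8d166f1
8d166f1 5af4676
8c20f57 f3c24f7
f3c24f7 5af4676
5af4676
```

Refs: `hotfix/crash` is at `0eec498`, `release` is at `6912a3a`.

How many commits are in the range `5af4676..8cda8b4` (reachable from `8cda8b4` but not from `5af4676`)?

5

Reachable from 8cda8b4: {285f002, 5af4676, 6912a3a, 8c20f57, 8cda8b4, f3c24f7}.
Reachable from 5af4676: {5af4676}.
In 8cda8b4's history but not 5af4676's: {285f002, 6912a3a, 8c20f57, 8cda8b4, f3c24f7} — 5 commits.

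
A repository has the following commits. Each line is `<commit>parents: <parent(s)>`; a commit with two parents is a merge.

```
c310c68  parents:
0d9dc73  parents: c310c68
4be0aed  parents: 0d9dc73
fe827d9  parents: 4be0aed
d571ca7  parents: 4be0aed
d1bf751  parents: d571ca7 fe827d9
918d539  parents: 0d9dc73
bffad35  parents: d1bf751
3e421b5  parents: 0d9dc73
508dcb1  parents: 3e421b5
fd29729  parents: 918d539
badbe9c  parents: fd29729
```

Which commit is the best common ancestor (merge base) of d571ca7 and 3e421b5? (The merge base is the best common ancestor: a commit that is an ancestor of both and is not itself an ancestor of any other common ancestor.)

0d9dc73

Ancestors of d571ca7: {0d9dc73, 4be0aed, c310c68, d571ca7}.
Ancestors of 3e421b5: {0d9dc73, 3e421b5, c310c68}.
Common ancestors: {0d9dc73, c310c68}.
Among these, 0d9dc73 is not an ancestor of any other common ancestor — it is the merge base.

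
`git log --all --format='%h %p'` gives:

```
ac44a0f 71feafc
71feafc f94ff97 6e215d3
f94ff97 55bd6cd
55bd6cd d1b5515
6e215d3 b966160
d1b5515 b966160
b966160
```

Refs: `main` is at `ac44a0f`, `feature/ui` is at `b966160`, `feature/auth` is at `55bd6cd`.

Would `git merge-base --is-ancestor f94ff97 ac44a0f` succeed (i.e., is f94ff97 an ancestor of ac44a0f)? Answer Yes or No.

Yes

Ancestors of ac44a0f (commits reachable by following parents): {55bd6cd, 6e215d3, 71feafc, ac44a0f, b966160, d1b5515, f94ff97}.
f94ff97 is in that set, so it is an ancestor of ac44a0f.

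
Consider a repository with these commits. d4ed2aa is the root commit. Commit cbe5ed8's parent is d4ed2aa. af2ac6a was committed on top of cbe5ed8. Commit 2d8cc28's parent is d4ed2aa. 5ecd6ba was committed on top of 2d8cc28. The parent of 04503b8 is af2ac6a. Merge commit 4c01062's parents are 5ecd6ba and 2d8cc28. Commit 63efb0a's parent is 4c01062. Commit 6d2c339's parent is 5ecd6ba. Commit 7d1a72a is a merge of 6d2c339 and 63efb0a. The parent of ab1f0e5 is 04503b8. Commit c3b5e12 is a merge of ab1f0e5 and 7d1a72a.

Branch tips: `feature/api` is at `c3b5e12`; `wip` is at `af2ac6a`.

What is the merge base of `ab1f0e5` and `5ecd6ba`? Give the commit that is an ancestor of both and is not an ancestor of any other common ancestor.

Ancestors of ab1f0e5: {04503b8, ab1f0e5, af2ac6a, cbe5ed8, d4ed2aa}.
Ancestors of 5ecd6ba: {2d8cc28, 5ecd6ba, d4ed2aa}.
Common ancestors: {d4ed2aa}.
The only common ancestor is d4ed2aa, so it is the merge base.

d4ed2aa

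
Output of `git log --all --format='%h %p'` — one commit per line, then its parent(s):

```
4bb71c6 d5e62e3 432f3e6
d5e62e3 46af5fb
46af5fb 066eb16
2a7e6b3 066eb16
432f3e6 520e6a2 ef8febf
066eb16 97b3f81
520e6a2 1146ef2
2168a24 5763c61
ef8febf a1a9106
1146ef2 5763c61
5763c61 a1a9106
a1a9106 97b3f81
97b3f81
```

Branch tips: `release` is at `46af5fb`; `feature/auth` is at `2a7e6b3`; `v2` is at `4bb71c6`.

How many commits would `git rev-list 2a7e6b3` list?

Walking parent pointers from 2a7e6b3: reachable set = {066eb16, 2a7e6b3, 97b3f81}.
That is 3 commits.

3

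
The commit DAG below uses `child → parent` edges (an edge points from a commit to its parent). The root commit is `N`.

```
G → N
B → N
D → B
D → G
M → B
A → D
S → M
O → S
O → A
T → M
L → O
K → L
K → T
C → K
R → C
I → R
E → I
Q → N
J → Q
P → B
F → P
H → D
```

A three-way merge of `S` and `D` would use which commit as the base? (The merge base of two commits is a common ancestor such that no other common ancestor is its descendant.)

B

Ancestors of S: {B, M, N, S}.
Ancestors of D: {B, D, G, N}.
Common ancestors: {B, N}.
Among these, B is not an ancestor of any other common ancestor — it is the merge base.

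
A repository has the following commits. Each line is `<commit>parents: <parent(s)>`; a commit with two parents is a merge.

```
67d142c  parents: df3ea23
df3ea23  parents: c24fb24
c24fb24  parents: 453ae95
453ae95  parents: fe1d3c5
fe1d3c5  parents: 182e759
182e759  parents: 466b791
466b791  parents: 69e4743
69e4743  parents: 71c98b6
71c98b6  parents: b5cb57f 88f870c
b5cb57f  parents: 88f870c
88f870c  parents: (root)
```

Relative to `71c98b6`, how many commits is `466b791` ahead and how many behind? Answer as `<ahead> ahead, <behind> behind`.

2 ahead, 0 behind

Reachable from 466b791: {466b791, 69e4743, 71c98b6, 88f870c, b5cb57f}.
Reachable from 71c98b6: {71c98b6, 88f870c, b5cb57f}.
Only in 466b791's history (ahead): {466b791, 69e4743} — 2.
Only in 71c98b6's history (behind): {} — 0.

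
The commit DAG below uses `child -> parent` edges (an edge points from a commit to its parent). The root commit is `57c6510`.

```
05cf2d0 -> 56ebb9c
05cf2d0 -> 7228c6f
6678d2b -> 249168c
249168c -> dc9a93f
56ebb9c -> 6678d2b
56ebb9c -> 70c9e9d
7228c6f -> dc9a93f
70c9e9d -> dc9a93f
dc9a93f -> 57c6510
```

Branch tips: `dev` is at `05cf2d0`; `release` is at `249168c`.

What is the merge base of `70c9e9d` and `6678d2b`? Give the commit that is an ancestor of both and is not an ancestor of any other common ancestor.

Ancestors of 70c9e9d: {57c6510, 70c9e9d, dc9a93f}.
Ancestors of 6678d2b: {249168c, 57c6510, 6678d2b, dc9a93f}.
Common ancestors: {57c6510, dc9a93f}.
Among these, dc9a93f is not an ancestor of any other common ancestor — it is the merge base.

dc9a93f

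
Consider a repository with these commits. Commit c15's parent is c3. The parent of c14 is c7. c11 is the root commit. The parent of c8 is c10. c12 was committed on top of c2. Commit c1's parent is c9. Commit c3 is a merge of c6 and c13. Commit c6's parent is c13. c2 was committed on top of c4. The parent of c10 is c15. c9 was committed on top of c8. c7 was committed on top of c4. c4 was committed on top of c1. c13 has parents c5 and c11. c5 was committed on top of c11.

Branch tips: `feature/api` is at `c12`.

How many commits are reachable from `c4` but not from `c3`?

6

Reachable from c4: {c1, c10, c11, c13, c15, c3, c4, c5, c6, c8, c9}.
Reachable from c3: {c11, c13, c3, c5, c6}.
In c4's history but not c3's: {c1, c10, c15, c4, c8, c9} — 6 commits.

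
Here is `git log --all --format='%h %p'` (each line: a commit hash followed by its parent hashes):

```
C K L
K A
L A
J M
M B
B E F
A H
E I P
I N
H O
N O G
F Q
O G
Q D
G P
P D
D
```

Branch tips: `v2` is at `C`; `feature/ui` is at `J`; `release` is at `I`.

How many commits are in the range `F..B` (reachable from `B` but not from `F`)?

Reachable from B: {B, D, E, F, G, I, N, O, P, Q}.
Reachable from F: {D, F, Q}.
In B's history but not F's: {B, E, G, I, N, O, P} — 7 commits.

7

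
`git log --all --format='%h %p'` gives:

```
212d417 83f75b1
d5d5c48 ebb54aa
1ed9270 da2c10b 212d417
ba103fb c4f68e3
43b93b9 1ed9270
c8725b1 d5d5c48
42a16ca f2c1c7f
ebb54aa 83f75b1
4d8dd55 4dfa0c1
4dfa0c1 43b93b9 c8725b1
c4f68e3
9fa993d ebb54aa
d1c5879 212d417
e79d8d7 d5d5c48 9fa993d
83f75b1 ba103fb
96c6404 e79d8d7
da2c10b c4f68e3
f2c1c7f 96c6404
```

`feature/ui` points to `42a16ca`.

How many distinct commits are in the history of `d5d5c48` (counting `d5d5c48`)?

5

Walking parent pointers from d5d5c48: reachable set = {83f75b1, ba103fb, c4f68e3, d5d5c48, ebb54aa}.
That is 5 commits.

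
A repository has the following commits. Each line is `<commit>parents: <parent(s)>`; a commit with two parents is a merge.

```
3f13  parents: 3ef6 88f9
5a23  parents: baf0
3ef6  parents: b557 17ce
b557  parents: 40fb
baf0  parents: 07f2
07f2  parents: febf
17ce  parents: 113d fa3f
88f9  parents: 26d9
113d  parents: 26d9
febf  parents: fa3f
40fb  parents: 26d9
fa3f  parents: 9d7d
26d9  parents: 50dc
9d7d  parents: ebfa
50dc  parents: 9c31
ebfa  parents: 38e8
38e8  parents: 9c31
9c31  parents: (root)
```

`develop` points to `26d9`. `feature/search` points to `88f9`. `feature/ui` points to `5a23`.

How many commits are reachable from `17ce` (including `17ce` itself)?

Walking parent pointers from 17ce: reachable set = {113d, 17ce, 26d9, 38e8, 50dc, 9c31, 9d7d, ebfa, fa3f}.
That is 9 commits.

9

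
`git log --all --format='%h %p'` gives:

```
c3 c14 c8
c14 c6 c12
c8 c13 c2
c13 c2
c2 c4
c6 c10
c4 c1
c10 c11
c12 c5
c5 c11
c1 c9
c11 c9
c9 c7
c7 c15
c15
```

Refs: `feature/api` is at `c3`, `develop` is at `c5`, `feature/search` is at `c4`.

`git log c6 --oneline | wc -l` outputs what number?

6

Walking parent pointers from c6: reachable set = {c10, c11, c15, c6, c7, c9}.
That is 6 commits.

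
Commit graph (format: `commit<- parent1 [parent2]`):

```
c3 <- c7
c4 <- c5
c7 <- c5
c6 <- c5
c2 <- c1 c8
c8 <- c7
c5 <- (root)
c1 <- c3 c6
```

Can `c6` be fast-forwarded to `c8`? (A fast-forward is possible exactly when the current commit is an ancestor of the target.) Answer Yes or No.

A fast-forward from c6 to c8 is possible iff c6 is an ancestor of c8.
Ancestors of c8: {c5, c7, c8}.
c6 is not among them, so fast-forward is not possible.

No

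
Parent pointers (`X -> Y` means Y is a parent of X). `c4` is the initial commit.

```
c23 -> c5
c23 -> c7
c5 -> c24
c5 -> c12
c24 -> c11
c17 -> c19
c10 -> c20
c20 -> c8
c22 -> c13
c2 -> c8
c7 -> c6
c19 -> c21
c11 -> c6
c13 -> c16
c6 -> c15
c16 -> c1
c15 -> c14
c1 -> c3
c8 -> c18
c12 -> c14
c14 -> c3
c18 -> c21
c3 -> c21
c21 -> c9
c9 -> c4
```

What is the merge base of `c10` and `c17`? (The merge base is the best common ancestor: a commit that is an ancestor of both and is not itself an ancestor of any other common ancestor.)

Ancestors of c10: {c10, c18, c20, c21, c4, c8, c9}.
Ancestors of c17: {c17, c19, c21, c4, c9}.
Common ancestors: {c21, c4, c9}.
Among these, c21 is not an ancestor of any other common ancestor — it is the merge base.

c21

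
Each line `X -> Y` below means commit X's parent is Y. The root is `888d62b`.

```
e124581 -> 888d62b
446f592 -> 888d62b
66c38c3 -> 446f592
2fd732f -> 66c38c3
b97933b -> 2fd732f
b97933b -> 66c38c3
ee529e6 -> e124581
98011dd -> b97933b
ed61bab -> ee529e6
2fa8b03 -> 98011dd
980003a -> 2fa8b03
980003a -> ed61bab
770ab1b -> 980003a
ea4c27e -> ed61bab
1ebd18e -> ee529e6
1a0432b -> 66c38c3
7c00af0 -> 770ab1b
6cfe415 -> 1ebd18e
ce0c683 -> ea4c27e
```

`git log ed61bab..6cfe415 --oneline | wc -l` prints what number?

Reachable from 6cfe415: {1ebd18e, 6cfe415, 888d62b, e124581, ee529e6}.
Reachable from ed61bab: {888d62b, e124581, ed61bab, ee529e6}.
In 6cfe415's history but not ed61bab's: {1ebd18e, 6cfe415} — 2 commits.

2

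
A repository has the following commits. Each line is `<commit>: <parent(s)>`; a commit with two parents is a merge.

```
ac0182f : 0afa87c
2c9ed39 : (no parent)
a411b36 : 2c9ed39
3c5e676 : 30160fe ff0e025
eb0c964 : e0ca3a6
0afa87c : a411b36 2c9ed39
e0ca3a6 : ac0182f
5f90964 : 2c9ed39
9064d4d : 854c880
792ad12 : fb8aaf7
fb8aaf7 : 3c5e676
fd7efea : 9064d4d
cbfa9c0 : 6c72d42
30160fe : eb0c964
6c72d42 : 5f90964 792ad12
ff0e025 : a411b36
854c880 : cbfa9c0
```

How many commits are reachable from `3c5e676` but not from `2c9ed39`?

Reachable from 3c5e676: {0afa87c, 2c9ed39, 30160fe, 3c5e676, a411b36, ac0182f, e0ca3a6, eb0c964, ff0e025}.
Reachable from 2c9ed39: {2c9ed39}.
In 3c5e676's history but not 2c9ed39's: {0afa87c, 30160fe, 3c5e676, a411b36, ac0182f, e0ca3a6, eb0c964, ff0e025} — 8 commits.

8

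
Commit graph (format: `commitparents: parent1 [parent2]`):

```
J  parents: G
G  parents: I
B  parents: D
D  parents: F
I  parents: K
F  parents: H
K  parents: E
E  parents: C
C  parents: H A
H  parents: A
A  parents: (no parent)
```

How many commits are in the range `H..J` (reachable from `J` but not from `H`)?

6

Reachable from J: {A, C, E, G, H, I, J, K}.
Reachable from H: {A, H}.
In J's history but not H's: {C, E, G, I, J, K} — 6 commits.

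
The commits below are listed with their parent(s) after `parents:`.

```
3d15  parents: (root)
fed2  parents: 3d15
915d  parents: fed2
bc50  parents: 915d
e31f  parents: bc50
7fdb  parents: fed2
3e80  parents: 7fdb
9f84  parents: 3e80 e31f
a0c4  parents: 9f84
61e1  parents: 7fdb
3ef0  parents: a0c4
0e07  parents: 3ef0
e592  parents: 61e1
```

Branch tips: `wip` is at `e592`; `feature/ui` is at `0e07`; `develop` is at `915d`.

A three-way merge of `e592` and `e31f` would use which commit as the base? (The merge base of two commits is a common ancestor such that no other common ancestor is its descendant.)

fed2

Ancestors of e592: {3d15, 61e1, 7fdb, e592, fed2}.
Ancestors of e31f: {3d15, 915d, bc50, e31f, fed2}.
Common ancestors: {3d15, fed2}.
Among these, fed2 is not an ancestor of any other common ancestor — it is the merge base.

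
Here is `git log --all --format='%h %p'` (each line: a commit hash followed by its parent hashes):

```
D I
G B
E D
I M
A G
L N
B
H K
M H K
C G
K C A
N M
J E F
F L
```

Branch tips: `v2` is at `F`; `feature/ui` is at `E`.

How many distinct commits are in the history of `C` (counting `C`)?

3

Walking parent pointers from C: reachable set = {B, C, G}.
That is 3 commits.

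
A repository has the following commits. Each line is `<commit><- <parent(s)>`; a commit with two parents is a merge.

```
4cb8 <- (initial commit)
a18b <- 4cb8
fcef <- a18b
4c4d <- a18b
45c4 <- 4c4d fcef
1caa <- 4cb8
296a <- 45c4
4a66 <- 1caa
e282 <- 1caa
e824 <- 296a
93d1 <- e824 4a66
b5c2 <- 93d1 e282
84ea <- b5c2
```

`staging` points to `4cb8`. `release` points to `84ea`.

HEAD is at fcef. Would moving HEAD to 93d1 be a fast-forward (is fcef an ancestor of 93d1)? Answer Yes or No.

A fast-forward from fcef to 93d1 is possible iff fcef is an ancestor of 93d1.
Ancestors of 93d1: {1caa, 296a, 45c4, 4a66, 4c4d, 4cb8, 93d1, a18b, e824, fcef}.
fcef is among them, so fast-forward is possible.

Yes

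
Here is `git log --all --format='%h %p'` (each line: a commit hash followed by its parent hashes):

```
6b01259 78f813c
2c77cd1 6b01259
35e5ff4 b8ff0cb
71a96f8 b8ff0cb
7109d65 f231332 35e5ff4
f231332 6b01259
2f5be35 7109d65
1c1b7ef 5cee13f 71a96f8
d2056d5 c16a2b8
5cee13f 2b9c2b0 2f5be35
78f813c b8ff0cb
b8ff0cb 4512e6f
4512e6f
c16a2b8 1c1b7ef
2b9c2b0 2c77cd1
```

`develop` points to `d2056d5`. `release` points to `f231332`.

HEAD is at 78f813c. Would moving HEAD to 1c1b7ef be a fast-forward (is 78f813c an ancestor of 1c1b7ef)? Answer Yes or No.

A fast-forward from 78f813c to 1c1b7ef is possible iff 78f813c is an ancestor of 1c1b7ef.
Ancestors of 1c1b7ef: {1c1b7ef, 2b9c2b0, 2c77cd1, 2f5be35, 35e5ff4, 4512e6f, 5cee13f, 6b01259, 7109d65, 71a96f8, 78f813c, b8ff0cb, f231332}.
78f813c is among them, so fast-forward is possible.

Yes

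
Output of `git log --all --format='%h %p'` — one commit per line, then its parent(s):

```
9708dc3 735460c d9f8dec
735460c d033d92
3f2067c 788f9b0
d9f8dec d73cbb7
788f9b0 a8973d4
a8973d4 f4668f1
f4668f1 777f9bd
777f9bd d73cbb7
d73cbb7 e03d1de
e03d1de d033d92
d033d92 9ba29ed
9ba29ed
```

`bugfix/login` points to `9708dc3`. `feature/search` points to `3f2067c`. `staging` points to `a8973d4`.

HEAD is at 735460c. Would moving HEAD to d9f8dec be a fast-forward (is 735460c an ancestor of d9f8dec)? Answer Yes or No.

A fast-forward from 735460c to d9f8dec is possible iff 735460c is an ancestor of d9f8dec.
Ancestors of d9f8dec: {9ba29ed, d033d92, d73cbb7, d9f8dec, e03d1de}.
735460c is not among them, so fast-forward is not possible.

No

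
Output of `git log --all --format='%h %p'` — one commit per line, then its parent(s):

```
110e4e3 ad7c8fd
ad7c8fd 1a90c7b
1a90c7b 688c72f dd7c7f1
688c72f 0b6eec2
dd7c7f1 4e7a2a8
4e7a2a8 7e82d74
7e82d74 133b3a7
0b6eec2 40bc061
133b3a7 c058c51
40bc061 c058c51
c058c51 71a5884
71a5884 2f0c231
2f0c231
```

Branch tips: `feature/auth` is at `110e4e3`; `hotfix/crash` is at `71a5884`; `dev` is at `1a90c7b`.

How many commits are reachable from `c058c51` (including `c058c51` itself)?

3

Walking parent pointers from c058c51: reachable set = {2f0c231, 71a5884, c058c51}.
That is 3 commits.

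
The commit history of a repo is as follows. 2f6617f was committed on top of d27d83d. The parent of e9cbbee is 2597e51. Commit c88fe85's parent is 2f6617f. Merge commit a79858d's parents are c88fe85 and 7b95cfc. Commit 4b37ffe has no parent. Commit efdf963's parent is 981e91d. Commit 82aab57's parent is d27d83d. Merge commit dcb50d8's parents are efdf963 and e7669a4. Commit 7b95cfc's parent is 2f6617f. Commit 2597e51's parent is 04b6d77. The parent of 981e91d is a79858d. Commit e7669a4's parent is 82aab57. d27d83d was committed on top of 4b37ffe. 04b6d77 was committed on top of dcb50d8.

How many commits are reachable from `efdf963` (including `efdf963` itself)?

Walking parent pointers from efdf963: reachable set = {2f6617f, 4b37ffe, 7b95cfc, 981e91d, a79858d, c88fe85, d27d83d, efdf963}.
That is 8 commits.

8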